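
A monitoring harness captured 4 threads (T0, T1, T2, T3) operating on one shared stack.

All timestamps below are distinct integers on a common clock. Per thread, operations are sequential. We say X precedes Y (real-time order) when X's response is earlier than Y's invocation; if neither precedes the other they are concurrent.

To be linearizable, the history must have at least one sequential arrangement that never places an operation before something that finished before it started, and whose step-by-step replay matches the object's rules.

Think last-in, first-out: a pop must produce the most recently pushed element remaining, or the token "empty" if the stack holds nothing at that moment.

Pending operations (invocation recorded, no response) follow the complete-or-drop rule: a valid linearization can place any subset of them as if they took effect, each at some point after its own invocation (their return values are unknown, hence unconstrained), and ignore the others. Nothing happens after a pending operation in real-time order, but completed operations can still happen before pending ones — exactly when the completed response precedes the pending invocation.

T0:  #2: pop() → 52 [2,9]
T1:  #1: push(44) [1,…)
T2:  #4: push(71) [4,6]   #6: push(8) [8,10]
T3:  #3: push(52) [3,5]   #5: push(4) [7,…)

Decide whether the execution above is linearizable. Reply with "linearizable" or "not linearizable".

witness order: #1, #3, #2, #4, #5, #6
after step 1 (#1 push(44) (pending, included)): stack <44>
after step 2 (#3 push(52)): stack <44,52>
after step 3 (#2 pop() → 52): stack <44>
after step 4 (#4 push(71)): stack <44,71>
after step 5 (#5 push(4) (pending, included)): stack <44,71,4>
after step 6 (#6 push(8)): stack <44,71,4,8>

linearizable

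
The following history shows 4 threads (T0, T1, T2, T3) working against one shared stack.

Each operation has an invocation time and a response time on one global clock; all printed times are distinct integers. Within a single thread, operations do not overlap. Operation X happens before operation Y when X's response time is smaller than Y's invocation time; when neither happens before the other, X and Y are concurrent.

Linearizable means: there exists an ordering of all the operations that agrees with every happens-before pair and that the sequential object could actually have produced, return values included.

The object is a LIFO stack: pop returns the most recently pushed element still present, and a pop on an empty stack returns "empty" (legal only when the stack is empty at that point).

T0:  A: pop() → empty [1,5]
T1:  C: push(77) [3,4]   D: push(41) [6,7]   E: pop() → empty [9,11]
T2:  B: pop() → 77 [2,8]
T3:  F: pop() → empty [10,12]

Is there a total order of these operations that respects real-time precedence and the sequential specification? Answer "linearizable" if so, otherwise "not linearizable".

not linearizable

cut after 11 events: linearizable; cut after 12 events (F responds, time 12): not linearizable
checked exhaustively: 16 real-time-consistent orders of 6 completed operations, zero legal stack replays
take A, B, C, D, E, F: step 2 already fails, because B pop() → 77 cannot occur there
take A, B, C, D, F, E: step 2 already fails, because B pop() → 77 cannot occur there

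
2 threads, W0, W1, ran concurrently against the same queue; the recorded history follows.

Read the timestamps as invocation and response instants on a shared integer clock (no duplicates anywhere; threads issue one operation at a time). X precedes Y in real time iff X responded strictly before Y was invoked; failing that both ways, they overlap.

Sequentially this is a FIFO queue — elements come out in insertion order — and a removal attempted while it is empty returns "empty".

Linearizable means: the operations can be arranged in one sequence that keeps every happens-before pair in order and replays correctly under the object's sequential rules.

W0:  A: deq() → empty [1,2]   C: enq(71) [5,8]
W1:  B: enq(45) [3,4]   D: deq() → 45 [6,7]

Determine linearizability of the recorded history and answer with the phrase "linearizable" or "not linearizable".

linearizable

one valid linearization: A, B, C, D
step 1: A deq() → empty — queue <>
step 2: B enq(45) — queue <45>
step 3: C enq(71) — queue <45,71>
step 4: D deq() → 45 — queue <71>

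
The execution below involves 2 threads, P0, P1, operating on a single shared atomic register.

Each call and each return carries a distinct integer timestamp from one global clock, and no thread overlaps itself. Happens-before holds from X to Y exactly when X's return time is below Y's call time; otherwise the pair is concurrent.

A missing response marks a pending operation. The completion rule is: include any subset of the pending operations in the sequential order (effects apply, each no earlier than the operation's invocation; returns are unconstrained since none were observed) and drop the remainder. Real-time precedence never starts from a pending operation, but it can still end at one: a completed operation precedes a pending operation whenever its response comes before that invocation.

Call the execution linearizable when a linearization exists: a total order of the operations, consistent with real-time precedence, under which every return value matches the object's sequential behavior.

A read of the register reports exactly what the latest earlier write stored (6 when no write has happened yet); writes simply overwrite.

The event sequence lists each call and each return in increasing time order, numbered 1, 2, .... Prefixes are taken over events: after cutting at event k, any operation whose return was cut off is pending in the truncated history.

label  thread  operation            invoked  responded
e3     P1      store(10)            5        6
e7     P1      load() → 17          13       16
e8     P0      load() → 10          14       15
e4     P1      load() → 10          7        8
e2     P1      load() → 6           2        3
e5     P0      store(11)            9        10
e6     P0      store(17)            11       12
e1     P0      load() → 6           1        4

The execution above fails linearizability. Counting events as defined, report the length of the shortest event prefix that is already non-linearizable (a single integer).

15

one valid order for events 1..14 is e1, e2, e3, e4, e5, e6:
after step 1 (e1 load() → 6): value 6
after step 2 (e2 load() → 6): value 6
after step 3 (e3 store(10)): value 10
after step 4 (e4 load() → 10): value 10
after step 5 (e5 store(11)): value 11
after step 6 (e6 store(17)): value 17
with event 15 included (e8 responding at time 15), all real-time-consistent orders fail
including or dropping the 1 pending operation (e7) in any combination fails
sample order e1, e2, e3, e4, e5, e6, e8 (pending dropped) stalls at step 7 — e8 load() → 10 has no legal effect
sample order e2, e1, e3, e4, e5, e6, e8 (pending dropped) stalls at step 7 — e8 load() → 10 has no legal effect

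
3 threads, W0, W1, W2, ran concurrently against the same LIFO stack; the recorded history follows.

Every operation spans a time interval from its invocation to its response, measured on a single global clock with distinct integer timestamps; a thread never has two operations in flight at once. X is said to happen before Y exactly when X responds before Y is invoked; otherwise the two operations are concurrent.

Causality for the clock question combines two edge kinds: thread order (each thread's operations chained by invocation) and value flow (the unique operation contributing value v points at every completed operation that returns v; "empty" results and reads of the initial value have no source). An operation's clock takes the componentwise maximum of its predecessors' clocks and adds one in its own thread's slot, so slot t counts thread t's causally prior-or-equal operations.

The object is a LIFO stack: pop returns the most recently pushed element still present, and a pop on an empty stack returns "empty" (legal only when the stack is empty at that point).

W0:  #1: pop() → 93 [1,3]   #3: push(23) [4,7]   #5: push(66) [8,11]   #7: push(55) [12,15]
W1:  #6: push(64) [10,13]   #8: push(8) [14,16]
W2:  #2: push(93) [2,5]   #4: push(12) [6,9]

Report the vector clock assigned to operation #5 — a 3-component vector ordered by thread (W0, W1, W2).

(3, 0, 1)

VC(#2, invoked at 2): no causal predecessors; +1 on W2 → (0, 0, 1)
VC(#6, invoked at 10): no causal predecessors; +1 on W1 → (0, 1, 0)
#4 (invocation 6): componentwise max over VC(#2)=(0, 0, 1), +1 at W2, giving (0, 0, 2)
#8 (invocation 14): componentwise max over VC(#6)=(0, 1, 0), +1 at W1, giving (0, 2, 0)
#1 (invocation 1): componentwise max over VC(#2)=(0, 0, 1), +1 at W0, giving (1, 0, 1)
#3 (invocation 4): componentwise max over VC(#1)=(1, 0, 1), +1 at W0, giving (2, 0, 1)
#5 (invocation 8): componentwise max over VC(#3)=(2, 0, 1), +1 at W0, giving (3, 0, 1)
#7 (invocation 12): componentwise max over VC(#5)=(3, 0, 1), +1 at W0, giving (4, 0, 1)
target: VC(#5) = (3, 0, 1)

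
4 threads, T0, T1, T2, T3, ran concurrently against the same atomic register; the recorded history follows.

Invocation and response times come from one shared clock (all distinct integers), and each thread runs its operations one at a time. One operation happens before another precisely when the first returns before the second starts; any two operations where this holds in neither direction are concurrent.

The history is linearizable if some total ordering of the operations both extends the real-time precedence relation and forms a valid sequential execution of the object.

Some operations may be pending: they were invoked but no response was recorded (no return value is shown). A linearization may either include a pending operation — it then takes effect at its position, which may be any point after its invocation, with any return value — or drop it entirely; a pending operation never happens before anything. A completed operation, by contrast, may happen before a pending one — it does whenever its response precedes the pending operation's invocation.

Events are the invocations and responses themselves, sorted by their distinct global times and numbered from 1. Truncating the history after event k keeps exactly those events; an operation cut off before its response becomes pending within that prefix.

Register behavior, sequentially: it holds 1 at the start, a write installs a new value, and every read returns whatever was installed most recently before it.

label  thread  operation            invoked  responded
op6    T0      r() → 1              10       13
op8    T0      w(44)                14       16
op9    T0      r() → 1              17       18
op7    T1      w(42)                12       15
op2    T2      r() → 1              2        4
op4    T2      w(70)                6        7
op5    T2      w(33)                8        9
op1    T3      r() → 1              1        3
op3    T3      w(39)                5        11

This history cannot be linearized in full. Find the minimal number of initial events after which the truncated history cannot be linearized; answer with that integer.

13

events 1..12 are linearizable, e.g. via op1, op2, op3, op4, op5:
after step 1 (op1 r() → 1): value 1
after step 2 (op2 r() → 1): value 1
after step 3 (op3 w(39)): value 39
after step 4 (op4 w(70)): value 70
after step 5 (op5 w(33)): value 33
at event 13 (op6's time-13 response) nothing linearizes any more
no completion choice of the 1 pending operation (op7) rescues it — every subset was tried
take op1, op2, op3, op4, op5, op6 (pending dropped): step 6 already fails, because op6 r() → 1 cannot occur there
take op1, op2, op4, op3, op5, op6 (pending dropped): step 6 already fails, because op6 r() → 1 cannot occur there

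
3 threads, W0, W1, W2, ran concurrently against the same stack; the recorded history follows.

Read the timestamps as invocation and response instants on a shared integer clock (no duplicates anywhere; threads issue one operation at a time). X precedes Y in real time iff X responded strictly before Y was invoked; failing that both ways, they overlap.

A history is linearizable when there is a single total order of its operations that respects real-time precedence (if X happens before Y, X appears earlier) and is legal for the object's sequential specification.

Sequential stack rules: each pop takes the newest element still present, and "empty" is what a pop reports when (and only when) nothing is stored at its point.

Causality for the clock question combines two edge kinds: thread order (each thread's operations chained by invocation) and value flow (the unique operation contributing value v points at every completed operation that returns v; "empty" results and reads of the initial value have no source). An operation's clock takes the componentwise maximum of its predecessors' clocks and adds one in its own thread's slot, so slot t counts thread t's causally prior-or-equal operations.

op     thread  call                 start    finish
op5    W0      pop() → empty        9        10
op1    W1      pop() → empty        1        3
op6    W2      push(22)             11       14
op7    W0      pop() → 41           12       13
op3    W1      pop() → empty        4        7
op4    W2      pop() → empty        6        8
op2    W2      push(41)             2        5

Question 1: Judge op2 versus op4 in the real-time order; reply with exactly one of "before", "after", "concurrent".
op2 spans [2,5], op4 spans [6,8]
resp(op2)=5 < inv(op4)=6

before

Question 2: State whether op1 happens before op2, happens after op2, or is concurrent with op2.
op1 spans [1,3], op2 spans [2,5]
the intervals overlap in both directions

concurrent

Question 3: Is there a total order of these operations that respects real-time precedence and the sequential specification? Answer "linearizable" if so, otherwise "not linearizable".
the violation lands at event 8, op4's response at time 8: events 1..7 linearize, events 1..8 do not
4 completed operations, 5 real-time-consistent orders — every stack replay fails
one such order, op1, op2, op3, op4, breaks at step 3 where op3 pop() → empty is illegal
one such order, op1, op2, op4, op3, breaks at step 3 where op4 pop() → empty is illegal

not linearizable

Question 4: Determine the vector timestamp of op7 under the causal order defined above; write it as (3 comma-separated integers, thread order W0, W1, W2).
root op op2, invoked 2: fresh clock plus W2's own tick → (0, 0, 1)
root op op1, invoked 1: fresh clock plus W1's own tick → (0, 1, 0)
root op op5, invoked 9: fresh clock plus W0's own tick → (1, 0, 0)
invoked at 6, op4 merges VC(op2)=(0, 0, 1) and bumps W2's slot → (0, 0, 2)
invoked at 4, op3 merges VC(op1)=(0, 1, 0) and bumps W1's slot → (0, 2, 0)
invoked at 11, op6 merges VC(op4)=(0, 0, 2) and bumps W2's slot → (0, 0, 3)
invoked at 12, op7 merges VC(op2)=(0, 0, 1), VC(op5)=(1, 0, 0) and bumps W0's slot → (2, 0, 1)
target: VC(op7) = (2, 0, 1)

(2, 0, 1)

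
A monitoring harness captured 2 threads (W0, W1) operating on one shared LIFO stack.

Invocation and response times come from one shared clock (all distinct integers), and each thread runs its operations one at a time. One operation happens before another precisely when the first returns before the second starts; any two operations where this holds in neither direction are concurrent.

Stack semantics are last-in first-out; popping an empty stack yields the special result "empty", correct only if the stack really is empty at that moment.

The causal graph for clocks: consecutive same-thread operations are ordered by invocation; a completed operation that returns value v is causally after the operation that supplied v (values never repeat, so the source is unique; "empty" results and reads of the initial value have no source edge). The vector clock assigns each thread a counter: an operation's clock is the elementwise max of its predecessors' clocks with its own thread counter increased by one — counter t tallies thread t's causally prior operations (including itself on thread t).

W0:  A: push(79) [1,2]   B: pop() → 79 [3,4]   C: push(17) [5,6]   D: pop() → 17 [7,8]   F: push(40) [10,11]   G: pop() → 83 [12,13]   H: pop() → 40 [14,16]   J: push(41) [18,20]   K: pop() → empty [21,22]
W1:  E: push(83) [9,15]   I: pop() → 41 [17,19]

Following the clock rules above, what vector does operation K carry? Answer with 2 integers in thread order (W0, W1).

root op E, invoked 9: fresh clock plus W1's own tick → (0, 1)
root op A, invoked 1: fresh clock plus W0's own tick → (1, 0)
B, invoked 3, takes VC(A)=(1, 0) under max, adds 1 for W0 → (2, 0)
C, invoked 5, takes VC(B)=(2, 0) under max, adds 1 for W0 → (3, 0)
D, invoked 7, takes VC(C)=(3, 0) under max, adds 1 for W0 → (4, 0)
F, invoked 10, takes VC(D)=(4, 0) under max, adds 1 for W0 → (5, 0)
G, invoked 12, takes VC(E)=(0, 1), VC(F)=(5, 0) under max, adds 1 for W0 → (6, 1)
H, invoked 14, takes VC(F)=(5, 0), VC(G)=(6, 1) under max, adds 1 for W0 → (7, 1)
J, invoked 18, takes VC(H)=(7, 1) under max, adds 1 for W0 → (8, 1)
I, invoked 17, takes VC(E)=(0, 1), VC(J)=(8, 1) under max, adds 1 for W1 → (8, 2)
K, invoked 21, takes VC(J)=(8, 1) under max, adds 1 for W0 → (9, 1)
target: VC(K) = (9, 1)

(9, 1)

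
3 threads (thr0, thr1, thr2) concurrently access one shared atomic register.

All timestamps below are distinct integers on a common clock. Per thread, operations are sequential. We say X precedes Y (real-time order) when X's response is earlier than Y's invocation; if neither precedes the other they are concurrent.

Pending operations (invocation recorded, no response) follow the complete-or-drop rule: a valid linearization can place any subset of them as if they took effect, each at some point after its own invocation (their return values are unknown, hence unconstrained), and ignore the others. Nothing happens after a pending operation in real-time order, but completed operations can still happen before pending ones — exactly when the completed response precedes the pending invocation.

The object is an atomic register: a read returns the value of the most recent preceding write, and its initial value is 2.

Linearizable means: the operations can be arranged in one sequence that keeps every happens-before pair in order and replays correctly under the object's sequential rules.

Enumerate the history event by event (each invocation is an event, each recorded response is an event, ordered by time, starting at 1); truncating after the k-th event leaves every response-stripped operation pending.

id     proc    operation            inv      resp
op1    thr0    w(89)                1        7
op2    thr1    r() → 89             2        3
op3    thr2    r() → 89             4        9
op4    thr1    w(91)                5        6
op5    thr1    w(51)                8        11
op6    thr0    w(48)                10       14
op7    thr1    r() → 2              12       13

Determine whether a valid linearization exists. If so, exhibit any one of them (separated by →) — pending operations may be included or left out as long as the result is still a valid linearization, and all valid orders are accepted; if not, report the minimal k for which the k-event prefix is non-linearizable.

through event 12 a valid linearization exists; event 13 (op7 responding at time 13) ends that
all 11 real-time-respecting orders fail — 6 completed atomic register operations, no legal replay
include/drop combinations of the 1 pending operation (op6) were all tried; none helps
for example op1, op2, op3, op4, op5, op7 (pending dropped) fails at step 6: op7 r() → 2 is not legal there
for example op1, op2, op4, op3, op5, op7 (pending dropped) fails at step 4: op3 r() → 89 is not legal there

not linearizable — minimal violating prefix: 13 events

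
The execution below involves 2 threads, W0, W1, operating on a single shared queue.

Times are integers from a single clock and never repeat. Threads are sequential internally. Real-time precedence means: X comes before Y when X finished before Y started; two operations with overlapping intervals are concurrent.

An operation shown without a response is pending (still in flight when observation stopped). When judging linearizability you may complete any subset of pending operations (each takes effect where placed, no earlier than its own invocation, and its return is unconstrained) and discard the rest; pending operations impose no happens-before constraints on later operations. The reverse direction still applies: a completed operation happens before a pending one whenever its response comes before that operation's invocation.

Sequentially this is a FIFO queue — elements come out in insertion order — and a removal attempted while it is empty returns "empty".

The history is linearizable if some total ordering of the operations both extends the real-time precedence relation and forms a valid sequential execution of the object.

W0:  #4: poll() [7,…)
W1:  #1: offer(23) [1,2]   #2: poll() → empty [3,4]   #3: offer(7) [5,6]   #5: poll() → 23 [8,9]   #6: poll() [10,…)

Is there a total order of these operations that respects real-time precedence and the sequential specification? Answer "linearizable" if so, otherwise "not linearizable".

cut after 3 events: linearizable; cut after 4 events (#2 responds, time 4): not linearizable
the completed operations (2 total) allow one real-time order; the queue replay rejects it
sample order #1, #2 stalls at step 2 — #2 poll() → empty has no legal effect

not linearizable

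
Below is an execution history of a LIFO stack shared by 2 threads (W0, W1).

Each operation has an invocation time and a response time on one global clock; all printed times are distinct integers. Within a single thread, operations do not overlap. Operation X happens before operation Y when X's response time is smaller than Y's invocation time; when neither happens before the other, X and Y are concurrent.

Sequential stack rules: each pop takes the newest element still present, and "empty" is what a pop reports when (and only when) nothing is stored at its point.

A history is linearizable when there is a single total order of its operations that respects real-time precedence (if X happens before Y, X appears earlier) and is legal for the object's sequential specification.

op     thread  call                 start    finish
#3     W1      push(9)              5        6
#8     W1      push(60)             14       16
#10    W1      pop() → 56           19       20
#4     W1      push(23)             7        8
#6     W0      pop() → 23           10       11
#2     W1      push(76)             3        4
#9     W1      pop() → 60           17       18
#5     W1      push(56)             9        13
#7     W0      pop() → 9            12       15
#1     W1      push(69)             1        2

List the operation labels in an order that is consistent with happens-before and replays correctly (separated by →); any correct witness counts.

after step 1 (#1 push(69)): stack <69>
after step 2 (#2 push(76)): stack <69,76>
after step 3 (#3 push(9)): stack <69,76,9>
after step 4 (#4 push(23)): stack <69,76,9,23>
after step 5 (#6 pop() → 23): stack <69,76,9>
after step 6 (#7 pop() → 9): stack <69,76>
after step 7 (#5 push(56)): stack <69,76,56>
after step 8 (#8 push(60)): stack <69,76,56,60>
after step 9 (#9 pop() → 60): stack <69,76,56>
after step 10 (#10 pop() → 56): stack <69,76>

#1 → #2 → #3 → #4 → #6 → #7 → #5 → #8 → #9 → #10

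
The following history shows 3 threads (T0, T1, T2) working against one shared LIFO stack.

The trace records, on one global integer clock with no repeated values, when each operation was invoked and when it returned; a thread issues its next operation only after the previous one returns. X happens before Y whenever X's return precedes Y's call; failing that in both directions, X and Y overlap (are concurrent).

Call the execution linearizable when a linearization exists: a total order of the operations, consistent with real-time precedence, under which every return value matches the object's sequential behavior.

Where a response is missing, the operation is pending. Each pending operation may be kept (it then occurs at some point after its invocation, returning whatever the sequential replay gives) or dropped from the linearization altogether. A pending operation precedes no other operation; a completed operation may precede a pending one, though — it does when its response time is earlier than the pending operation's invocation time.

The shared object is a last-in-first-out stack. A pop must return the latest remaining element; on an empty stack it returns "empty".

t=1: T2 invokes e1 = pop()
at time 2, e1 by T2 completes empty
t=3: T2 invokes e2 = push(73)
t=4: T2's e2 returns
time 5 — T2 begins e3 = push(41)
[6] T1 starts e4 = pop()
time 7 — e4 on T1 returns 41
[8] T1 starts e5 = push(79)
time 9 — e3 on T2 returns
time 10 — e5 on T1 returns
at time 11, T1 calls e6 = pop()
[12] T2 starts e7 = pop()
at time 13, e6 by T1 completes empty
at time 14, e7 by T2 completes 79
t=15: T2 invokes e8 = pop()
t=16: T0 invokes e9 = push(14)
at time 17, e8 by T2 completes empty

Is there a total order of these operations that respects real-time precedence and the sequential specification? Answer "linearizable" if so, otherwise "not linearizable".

cut after 12 events: linearizable; cut after 13 events (e6 responds, time 13): not linearizable
the 6 completed operations admit 3 real-time orders; each fails the LIFO stack replay
every completion of the 1 pending operation (e7) was checked; none linearizes
e.g. e1, e2, e3, e4, e5, e6 (pending dropped): illegal at step 6, since e6 pop() → empty cannot apply there
e.g. e1, e2, e4, e3, e5, e6 (pending dropped): illegal at step 3, since e4 pop() → 41 cannot apply there

not linearizable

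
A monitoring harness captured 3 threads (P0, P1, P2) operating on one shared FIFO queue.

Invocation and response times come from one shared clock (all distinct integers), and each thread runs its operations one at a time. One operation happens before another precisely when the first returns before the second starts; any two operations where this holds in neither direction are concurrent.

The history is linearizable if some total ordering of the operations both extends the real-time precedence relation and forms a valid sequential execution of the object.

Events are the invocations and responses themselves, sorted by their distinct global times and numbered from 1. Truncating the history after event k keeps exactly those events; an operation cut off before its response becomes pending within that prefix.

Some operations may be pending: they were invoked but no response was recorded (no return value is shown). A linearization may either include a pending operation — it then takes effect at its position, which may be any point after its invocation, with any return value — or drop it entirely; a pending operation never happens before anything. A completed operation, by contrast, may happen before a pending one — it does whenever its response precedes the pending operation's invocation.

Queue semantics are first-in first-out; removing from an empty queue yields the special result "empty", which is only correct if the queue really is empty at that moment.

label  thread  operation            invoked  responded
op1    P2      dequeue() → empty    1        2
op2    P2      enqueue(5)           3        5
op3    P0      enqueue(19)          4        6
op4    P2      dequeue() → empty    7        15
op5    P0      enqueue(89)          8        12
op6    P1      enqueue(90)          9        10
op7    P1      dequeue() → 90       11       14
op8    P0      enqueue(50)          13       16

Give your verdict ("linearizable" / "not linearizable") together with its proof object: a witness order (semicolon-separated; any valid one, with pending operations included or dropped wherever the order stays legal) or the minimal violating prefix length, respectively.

not linearizable — minimal violating prefix: 14 events

prefix check: 1..13 passes, 1..14 fails once op7's time-14 response joins
no legal order exists: 6 real-time-consistent candidates over 6 completed FIFO queue operations, all rejected
no escape via the 2 pending operations (op4, op8): every completion choice fails
for example op1, op2, op3, op5, op6, op7 (pending dropped) fails at step 6: op7 dequeue() → 90 is not legal there
for example op1, op2, op3, op6, op5, op7 (pending dropped) fails at step 6: op7 dequeue() → 90 is not legal there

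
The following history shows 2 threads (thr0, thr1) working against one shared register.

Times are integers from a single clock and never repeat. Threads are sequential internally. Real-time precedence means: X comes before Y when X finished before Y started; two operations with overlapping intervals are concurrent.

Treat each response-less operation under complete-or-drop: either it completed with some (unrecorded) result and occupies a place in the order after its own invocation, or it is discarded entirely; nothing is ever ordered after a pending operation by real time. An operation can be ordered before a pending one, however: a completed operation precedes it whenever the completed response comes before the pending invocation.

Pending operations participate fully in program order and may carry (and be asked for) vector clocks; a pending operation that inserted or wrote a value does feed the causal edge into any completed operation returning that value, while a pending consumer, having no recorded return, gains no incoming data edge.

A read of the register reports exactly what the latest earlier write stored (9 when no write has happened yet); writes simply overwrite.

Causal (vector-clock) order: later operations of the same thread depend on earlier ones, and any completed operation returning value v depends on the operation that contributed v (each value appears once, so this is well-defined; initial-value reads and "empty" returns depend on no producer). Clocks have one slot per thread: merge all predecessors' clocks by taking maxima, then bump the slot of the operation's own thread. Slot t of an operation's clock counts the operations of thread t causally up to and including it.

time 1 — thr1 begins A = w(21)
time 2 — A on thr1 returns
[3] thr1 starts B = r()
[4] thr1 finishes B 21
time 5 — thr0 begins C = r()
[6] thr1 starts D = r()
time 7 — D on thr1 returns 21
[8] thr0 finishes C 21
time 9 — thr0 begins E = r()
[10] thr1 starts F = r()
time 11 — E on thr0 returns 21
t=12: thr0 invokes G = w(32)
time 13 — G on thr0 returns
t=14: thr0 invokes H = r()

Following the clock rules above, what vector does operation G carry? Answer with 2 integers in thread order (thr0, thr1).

invoked at 1, A has no predecessors; its own thr1 bump gives (0, 1)
B (invocation 3): componentwise max over VC(A)=(0, 1), +1 at thr1, giving (0, 2)
C (invocation 5): componentwise max over VC(A)=(0, 1), +1 at thr0, giving (1, 1)
D (invocation 6): componentwise max over VC(A)=(0, 1), VC(B)=(0, 2), +1 at thr1, giving (0, 3)
E (invocation 9): componentwise max over VC(A)=(0, 1), VC(C)=(1, 1), +1 at thr0, giving (2, 1)
F (invocation 10): componentwise max over VC(D)=(0, 3), +1 at thr1, giving (0, 4)
G (invocation 12): componentwise max over VC(E)=(2, 1), +1 at thr0, giving (3, 1)
H (invocation 14): componentwise max over VC(G)=(3, 1), +1 at thr0, giving (4, 1)
target: VC(G) = (3, 1)

(3, 1)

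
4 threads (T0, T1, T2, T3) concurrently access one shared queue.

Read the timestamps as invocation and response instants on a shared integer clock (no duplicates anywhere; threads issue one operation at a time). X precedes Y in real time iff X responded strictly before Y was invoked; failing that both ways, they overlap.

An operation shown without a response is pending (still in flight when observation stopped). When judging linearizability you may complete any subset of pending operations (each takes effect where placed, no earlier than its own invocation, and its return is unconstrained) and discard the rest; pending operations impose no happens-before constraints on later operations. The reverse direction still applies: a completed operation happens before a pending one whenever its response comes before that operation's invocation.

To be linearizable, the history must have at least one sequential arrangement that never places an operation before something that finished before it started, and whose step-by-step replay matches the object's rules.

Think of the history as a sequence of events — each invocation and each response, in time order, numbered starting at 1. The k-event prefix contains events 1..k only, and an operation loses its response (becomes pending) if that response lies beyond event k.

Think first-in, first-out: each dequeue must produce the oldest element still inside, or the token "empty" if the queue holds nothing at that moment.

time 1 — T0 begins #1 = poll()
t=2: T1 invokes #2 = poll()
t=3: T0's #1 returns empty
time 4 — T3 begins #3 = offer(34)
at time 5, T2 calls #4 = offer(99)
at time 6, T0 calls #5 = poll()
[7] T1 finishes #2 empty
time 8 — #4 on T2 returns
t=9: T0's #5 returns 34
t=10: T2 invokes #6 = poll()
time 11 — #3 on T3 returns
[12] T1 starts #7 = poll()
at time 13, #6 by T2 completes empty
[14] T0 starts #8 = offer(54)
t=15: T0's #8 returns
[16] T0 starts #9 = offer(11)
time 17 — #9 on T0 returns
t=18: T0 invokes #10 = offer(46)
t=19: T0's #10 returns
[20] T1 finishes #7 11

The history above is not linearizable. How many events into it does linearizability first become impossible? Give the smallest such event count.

20

a valid linearization of events 1..19 exists, for instance #1, #2, #3, #4, #5, #7, #6, #8, #9, #10:
step 1: #1 poll() → empty — queue <>
step 2: #2 poll() → empty — queue <>
step 3: #3 offer(34) — queue <34>
step 4: #4 offer(99) — queue <34,99>
step 5: #5 poll() → 34 — queue <99>
step 6: #7 poll() (pending, included) — queue <>
step 7: #6 poll() → empty — queue <>
step 8: #8 offer(54) — queue <54>
step 9: #9 offer(11) — queue <54,11>
step 10: #10 offer(46) — queue <54,11,46>
once event 20 joins (#7's response, time 20), exhaustive search finds no witness
sample order #1, #2, #3, #4, #5, #6, #7, #8, #9, #10 stalls at step 6 — #6 poll() → empty has no legal effect
sample order #1, #2, #3, #4, #5, #6, #8, #7, #9, #10 stalls at step 6 — #6 poll() → empty has no legal effect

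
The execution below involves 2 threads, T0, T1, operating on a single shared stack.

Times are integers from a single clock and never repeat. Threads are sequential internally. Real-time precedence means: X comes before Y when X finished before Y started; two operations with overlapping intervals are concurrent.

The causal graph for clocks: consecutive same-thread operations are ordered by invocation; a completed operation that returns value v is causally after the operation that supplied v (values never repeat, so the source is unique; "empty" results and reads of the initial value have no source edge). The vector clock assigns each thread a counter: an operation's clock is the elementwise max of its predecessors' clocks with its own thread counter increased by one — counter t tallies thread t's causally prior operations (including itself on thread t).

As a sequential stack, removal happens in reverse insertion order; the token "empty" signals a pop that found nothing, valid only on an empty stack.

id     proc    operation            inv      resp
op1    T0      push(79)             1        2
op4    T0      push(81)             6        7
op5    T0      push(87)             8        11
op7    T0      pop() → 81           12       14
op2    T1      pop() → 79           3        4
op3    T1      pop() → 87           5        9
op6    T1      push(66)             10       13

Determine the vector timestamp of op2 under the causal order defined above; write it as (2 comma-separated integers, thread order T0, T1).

op1 (invocation 1): nothing precedes it; T0's component alone gives (1, 0)
VC(op2, invoked at 3): max of VC(op1)=(1, 0), then +1 on thread T1 → (1, 1)
VC(op4, invoked at 6): max of VC(op1)=(1, 0), then +1 on thread T0 → (2, 0)
VC(op5, invoked at 8): max of VC(op4)=(2, 0), then +1 on thread T0 → (3, 0)
VC(op7, invoked at 12): max of VC(op4)=(2, 0), VC(op5)=(3, 0), then +1 on thread T0 → (4, 0)
VC(op3, invoked at 5): max of VC(op2)=(1, 1), VC(op5)=(3, 0), then +1 on thread T1 → (3, 2)
VC(op6, invoked at 10): max of VC(op3)=(3, 2), then +1 on thread T1 → (3, 3)
target: VC(op2) = (1, 1)

(1, 1)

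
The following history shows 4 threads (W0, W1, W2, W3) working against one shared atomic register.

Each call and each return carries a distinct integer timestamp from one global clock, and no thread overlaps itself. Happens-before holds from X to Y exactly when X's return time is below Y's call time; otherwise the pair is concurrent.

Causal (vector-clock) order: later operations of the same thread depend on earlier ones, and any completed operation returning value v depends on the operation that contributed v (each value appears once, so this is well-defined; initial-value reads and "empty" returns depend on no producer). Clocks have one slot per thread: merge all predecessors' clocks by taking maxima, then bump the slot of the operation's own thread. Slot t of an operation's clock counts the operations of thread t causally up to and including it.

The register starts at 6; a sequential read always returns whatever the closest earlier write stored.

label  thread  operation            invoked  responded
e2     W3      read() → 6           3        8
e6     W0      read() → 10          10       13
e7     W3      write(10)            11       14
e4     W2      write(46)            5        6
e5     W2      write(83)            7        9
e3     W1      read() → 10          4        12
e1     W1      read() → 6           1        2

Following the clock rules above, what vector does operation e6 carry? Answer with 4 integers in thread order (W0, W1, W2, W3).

(1, 0, 0, 2)

VC(e2, invoked at 3): no causal predecessors; +1 on W3 → (0, 0, 0, 1)
VC(e4, invoked at 5): no causal predecessors; +1 on W2 → (0, 0, 1, 0)
VC(e1, invoked at 1): no causal predecessors; +1 on W1 → (0, 1, 0, 0)
VC(e7, invoked at 11): max of VC(e2)=(0, 0, 0, 1), then +1 on thread W3 → (0, 0, 0, 2)
VC(e5, invoked at 7): max of VC(e4)=(0, 0, 1, 0), then +1 on thread W2 → (0, 0, 2, 0)
VC(e6, invoked at 10): max of VC(e7)=(0, 0, 0, 2), then +1 on thread W0 → (1, 0, 0, 2)
VC(e3, invoked at 4): max of VC(e1)=(0, 1, 0, 0), VC(e7)=(0, 0, 0, 2), then +1 on thread W1 → (0, 2, 0, 2)
target: VC(e6) = (1, 0, 0, 2)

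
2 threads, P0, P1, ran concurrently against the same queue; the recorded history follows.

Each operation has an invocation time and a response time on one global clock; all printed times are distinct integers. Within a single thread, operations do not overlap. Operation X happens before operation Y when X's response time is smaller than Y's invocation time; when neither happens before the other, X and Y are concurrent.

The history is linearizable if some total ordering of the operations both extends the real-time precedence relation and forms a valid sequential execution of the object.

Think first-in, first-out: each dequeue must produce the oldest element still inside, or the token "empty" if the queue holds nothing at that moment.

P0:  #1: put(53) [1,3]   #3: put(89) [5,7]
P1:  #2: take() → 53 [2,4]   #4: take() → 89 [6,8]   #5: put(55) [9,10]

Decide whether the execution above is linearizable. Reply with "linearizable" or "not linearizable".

linearizable

a witness: #1, #2, #3, #4, #5
after step 1 (#1 put(53)): queue <53>
after step 2 (#2 take() → 53): queue <>
after step 3 (#3 put(89)): queue <89>
after step 4 (#4 take() → 89): queue <>
after step 5 (#5 put(55)): queue <55>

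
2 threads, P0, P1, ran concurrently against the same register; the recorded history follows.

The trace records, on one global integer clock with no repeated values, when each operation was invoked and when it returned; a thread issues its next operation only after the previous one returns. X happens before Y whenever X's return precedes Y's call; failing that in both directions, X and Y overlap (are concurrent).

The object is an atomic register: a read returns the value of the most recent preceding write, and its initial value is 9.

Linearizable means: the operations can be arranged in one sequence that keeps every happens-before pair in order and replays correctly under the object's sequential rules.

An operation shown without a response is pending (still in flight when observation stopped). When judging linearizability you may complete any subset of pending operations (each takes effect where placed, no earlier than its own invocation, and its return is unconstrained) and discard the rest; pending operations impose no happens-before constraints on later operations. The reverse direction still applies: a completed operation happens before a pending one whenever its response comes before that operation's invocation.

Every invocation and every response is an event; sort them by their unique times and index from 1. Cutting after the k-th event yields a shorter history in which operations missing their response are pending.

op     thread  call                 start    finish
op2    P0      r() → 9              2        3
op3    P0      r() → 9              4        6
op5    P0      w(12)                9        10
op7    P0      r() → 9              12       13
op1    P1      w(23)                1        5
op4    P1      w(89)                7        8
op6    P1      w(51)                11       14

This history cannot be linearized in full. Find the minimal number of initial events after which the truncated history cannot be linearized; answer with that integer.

13

events 1..12 are linearizable; a witness order is op2, op3, op1, op4, op5:
step 1: op2 r() → 9 — value 9
step 2: op3 r() → 9 — value 9
step 3: op1 w(23) — value 23
step 4: op4 w(89) — value 89
step 5: op5 w(12) — value 12
event 13 — op7's response, time 13 — after it, nothing linearizes
including or dropping the 1 pending operation (op6) in any combination fails
take op1, op2, op3, op4, op5, op7 (pending dropped): step 2 already fails, because op2 r() → 9 cannot occur there
take op2, op1, op3, op4, op5, op7 (pending dropped): step 3 already fails, because op3 r() → 9 cannot occur there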